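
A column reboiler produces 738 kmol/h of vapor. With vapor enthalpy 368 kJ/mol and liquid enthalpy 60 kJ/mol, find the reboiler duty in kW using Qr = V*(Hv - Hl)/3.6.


Qr = 738 * (368 - 60) / 3.6 = 738 * 308 / 3.6 = 63140

63140 kW


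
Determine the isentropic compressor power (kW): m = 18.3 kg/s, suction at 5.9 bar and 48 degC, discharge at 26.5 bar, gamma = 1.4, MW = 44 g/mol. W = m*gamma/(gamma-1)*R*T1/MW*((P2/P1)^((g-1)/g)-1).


Isentropic work: W = m*(gamma/(gamma-1))*(R*T1/MW)*((P2/P1)^((gamma-1)/gamma) - 1)
T1 = 48 + 273.15 = 321.15 K
Pressure ratio = 26.5 / 5.9 = 4.49153
Exponent = (1.4 - 1)/1.4 = 0.285714
(P2/P1)^exp - 1 = 4.49153^0.285714 - 1 = 0.536025
W = 18.3 * 1.4 / 0.4 * 8.314 * 321.15 / 44 * 0.536025 = 2083

2083 kW


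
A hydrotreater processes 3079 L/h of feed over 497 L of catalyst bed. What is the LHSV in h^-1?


LHSV = volumetric feed rate / catalyst volume
= 3079 L/h / 497 L
= 6.195 h^-1

6.195 h^-1


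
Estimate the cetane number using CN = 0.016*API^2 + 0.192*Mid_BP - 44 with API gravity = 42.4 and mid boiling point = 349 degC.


CN = 0.016 * 42.4^2 + 0.192 * 349 - 44
CN = 28.76416 + 67.008 - 44 = 51.77216

51.77216


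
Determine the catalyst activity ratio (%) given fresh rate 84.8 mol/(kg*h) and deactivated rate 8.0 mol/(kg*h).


Activity (%) = (rate_used / rate_fresh) * 100
rate_used = 8.0, rate_fresh = 84.8
= (8.0 / 84.8) * 100
= 0.09434 * 100 = 9.434

9.434 %


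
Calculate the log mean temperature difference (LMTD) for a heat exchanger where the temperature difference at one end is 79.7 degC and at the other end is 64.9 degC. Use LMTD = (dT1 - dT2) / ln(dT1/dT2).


LMTD = (dT1 - dT2) / ln(dT1/dT2)
= (79.7 - 64.9) / ln(79.7 / 64.9) = 14.8 / 0.205422 = 72.05

72.05 degC


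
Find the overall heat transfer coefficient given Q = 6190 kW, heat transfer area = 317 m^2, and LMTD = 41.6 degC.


From Q = U*A*LMTD, U = Q / (A * LMTD)
U = 6190 / (317 * 41.6) = 6190 / 13187.2 = 0.4694

0.4694 kW/(m^2*K)


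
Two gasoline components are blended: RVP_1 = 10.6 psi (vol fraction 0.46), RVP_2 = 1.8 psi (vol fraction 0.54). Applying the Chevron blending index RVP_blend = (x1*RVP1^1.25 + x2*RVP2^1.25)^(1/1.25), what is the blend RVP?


Chevron index: RVP_blend = (sum xi*RVPi^1.25)^(1/1.25)
RVP^1.25 terms: 0.46 * 10.6^1.25 + 0.54 * 1.8^1.25 = 9.92399
RVP_blend = 9.92399^(1/1.25) = 6.271

6.271 psi


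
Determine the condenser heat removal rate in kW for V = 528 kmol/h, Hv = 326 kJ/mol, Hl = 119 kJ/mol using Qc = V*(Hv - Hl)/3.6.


Qc = 528 * (326 - 119) / 3.6 = 528 * 207 / 3.6 = 30360

30360 kW


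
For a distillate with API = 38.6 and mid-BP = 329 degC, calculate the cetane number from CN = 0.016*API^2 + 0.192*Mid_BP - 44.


CN = 0.016 * 38.6^2 + 0.192 * 329 - 44
CN = 23.83936 + 63.168 - 44 = 43.00736

43.00736


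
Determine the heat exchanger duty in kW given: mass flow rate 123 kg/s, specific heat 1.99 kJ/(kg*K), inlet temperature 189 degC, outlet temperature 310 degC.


Q = m_dot * cp * delta_T
delta_T = 310 - 189 = 121 K
Q = 123 * 1.99 * 121
= 244.77 * 121
= 29617.17 kW

29617.17 kW


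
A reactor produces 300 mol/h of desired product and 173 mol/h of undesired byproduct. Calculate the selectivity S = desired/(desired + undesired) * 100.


Selectivity = desired / (desired + undesired) * 100
Total products = 300 + 173 = 473 mol/h
S = 300 / 473 * 100
= 0.6342 * 100
= 63.42 %

63.42 %


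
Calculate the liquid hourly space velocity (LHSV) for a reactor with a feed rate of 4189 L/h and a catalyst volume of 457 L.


LHSV = volumetric feed rate / catalyst volume
= 4189 L/h / 457 L
= 9.166 h^-1

9.166 h^-1


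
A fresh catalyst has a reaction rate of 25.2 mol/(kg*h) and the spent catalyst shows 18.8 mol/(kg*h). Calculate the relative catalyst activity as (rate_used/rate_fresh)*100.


Activity (%) = (rate_used / rate_fresh) * 100
rate_used = 18.8, rate_fresh = 25.2
= (18.8 / 25.2) * 100
= 0.7460 * 100 = 74.60

74.60 %


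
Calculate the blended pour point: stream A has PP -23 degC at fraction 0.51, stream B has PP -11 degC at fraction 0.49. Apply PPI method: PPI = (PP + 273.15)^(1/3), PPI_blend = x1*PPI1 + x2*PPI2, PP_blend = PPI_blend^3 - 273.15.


PPI_1 = (-23 + 273.15)^(1/3) = 6.300865
PPI_2 = (-11 + 273.15)^(1/3) = 6.400049
PPI_blend = 0.51 * 6.300865 + 0.49 * 6.400049 = 6.349465
PP_blend = 6.349465^3 - 273.15 = 255.9832 - 273.15 = -17.17

-17.17 degC


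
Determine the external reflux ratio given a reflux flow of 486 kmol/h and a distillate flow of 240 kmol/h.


Reflux ratio definition: R = L / D (liquid returned / distillate withdrawn)
L = 486 kmol/h, D = 240 kmol/h
R = 486 / 240 = 2.025

2.025


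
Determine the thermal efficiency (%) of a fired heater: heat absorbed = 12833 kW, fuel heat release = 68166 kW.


Furnace efficiency = Q_absorbed / Q_fuel * 100
= 12833 / 68166 * 100 = 18.83

18.83 %


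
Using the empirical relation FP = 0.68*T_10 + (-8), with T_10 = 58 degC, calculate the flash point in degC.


FP = 0.68 * 58 + (-8) = 31.44

31.44 degC


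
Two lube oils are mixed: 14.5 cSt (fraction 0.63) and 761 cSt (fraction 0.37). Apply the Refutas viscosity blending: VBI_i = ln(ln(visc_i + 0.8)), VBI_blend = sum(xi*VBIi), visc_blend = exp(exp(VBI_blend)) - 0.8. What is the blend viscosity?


Refutas method: VBN_i = 14.534*ln(ln(visc_i + 0.8)) + 10.975, blended linearly by mass fraction; since VBN is linear in VBI_i = ln(ln(visc_i + 0.8)) and the fractions sum to 1, blend VBI directly: visc = exp(exp(VBI_blend)) - 0.8
VBI_1 = ln(ln(14.5 + 0.8)) = 1.00351
VBI_2 = ln(ln(761 + 0.8)) = 1.89246
VBI_blend = 0.63 * 1.00351 + 0.37 * 1.89246 = 1.33242
visc_blend = exp(exp(1.33242)) - 0.8 = 43.47

43.47 cSt


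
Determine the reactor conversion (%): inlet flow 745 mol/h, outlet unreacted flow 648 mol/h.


X = (F_in - F_out) / F_in * 100
Moles reacted = 745 - 648 = 97
X = 97 / 745 * 100
= 0.1302 * 100
= 13.02 %

13.02 %


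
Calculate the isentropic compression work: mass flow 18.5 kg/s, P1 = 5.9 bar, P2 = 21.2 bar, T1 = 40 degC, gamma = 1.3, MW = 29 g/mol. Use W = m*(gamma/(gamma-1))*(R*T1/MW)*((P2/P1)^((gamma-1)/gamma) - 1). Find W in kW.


Isentropic work: W = m*(gamma/(gamma-1))*(R*T1/MW)*((P2/P1)^((gamma-1)/gamma) - 1)
T1 = 40 + 273.15 = 313.15 K
Pressure ratio = 21.2 / 5.9 = 3.59322
Exponent = (1.3 - 1)/1.3 = 0.230769
(P2/P1)^exp - 1 = 3.59322^0.230769 - 1 = 0.343348
W = 18.5 * 1.3 / 0.3 * 8.314 * 313.15 / 29 * 0.343348 = 2471

2471 kW


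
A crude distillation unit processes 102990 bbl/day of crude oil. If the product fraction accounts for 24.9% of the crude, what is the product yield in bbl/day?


Crude throughput = 102990 bbl/day
Fraction yield = 24.9%
yield = throughput * fraction / 100
yield = 102990 * 24.9 / 100 = 25644.51

25644.51 bbl/day


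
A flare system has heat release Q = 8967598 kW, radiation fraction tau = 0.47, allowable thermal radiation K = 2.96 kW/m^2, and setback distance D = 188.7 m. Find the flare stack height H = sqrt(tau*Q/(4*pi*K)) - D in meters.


tau*Q/(4*pi*K) = 0.47 * 8967598 / (4 * pi * 2.96) = 113311
sqrt(113311) = 336.617
H = 336.617 - 188.7 = 147.9

147.9 m


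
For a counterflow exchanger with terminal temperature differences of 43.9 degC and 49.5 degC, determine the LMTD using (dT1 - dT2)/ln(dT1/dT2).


LMTD = (dT1 - dT2) / ln(dT1/dT2)
= (43.9 - 49.5) / ln(43.9 / 49.5) = -5.6 / -0.120058 = 46.64

46.64 degC


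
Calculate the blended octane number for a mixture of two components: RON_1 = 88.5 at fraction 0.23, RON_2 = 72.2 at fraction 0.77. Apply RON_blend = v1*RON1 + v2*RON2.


Linear blending: RON_blend = sum(vi * RONi)
Contribution 1: 0.23 * 88.5 = 20.355
Contribution 2: 0.77 * 72.2 = 55.594
RON_blend = 20.355 + 55.594 = 75.949

75.949


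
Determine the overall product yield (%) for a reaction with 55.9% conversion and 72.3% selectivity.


Overall yield = conversion (%) * selectivity (%) / 100
Conversion = 55.9%, Selectivity = 72.3%
Y = 55.9 * 72.3 / 100
= 40.4157 %

40.4157 %


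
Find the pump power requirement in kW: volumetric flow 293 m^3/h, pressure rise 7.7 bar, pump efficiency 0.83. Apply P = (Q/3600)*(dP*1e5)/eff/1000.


Q = 293 / 3600 = 0.0813889 m^3/s
P = 0.0813889 * (7.7 * 1e5) / 0.83 / 1000 = 75.51

75.51 kW


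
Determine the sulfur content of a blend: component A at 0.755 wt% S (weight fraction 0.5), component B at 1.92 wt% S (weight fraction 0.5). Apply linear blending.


Linear sulfur blending: S_blend = x1*S1 + x2*S2
Contribution 1: 0.5 * 0.755 = 0.3775 wt%
Contribution 2: 0.5 * 1.92 = 0.96 wt%
S_blend = 0.3775 + 0.96 = 1.3375

1.3375 wt%


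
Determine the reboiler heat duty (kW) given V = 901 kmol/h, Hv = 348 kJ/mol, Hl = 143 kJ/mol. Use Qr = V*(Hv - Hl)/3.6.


Qr = 901 * (348 - 143) / 3.6 = 901 * 205 / 3.6 = 51310

51310 kW


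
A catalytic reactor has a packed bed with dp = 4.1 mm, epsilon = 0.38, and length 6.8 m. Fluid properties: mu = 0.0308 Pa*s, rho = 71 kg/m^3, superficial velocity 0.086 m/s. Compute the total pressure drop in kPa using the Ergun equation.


dp = 4.1 mm = 0.0041 m
Viscous term = 150*0.0308*0.086*(1-0.38)^2 / (0.0041^2*0.38^3) = 165579
Inertial term = 1.75*71*0.086^2*(1-0.38) / (0.0041*0.38^3) = 2532.51
dP/L = 165579 + 2532.51 = 168112 Pa/m
dP = 168112 * 6.8 / 1000 = 1143 kPa

1143 kPa


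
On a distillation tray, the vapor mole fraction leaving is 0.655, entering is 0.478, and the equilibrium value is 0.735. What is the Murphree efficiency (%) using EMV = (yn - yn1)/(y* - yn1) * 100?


Murphree vapor efficiency: EMV = (y_n - y_(n-1)) / (y*_n - y_(n-1)) * 100
EMV = (0.655 - 0.478) / (0.735 - 0.478) * 100 = 0.177 / 0.257 * 100 = 68.87

68.87 %


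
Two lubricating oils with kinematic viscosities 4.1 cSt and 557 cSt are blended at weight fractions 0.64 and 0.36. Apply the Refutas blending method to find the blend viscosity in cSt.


Refutas method: VBN_i = 14.534*ln(ln(visc_i + 0.8)) + 10.975, blended linearly by mass fraction; since VBN is linear in VBI_i = ln(ln(visc_i + 0.8)) and the fractions sum to 1, blend VBI directly: visc = exp(exp(VBI_blend)) - 0.8
VBI_1 = ln(ln(4.1 + 0.8)) = 0.463253
VBI_2 = ln(ln(557 + 0.8)) = 1.84435
VBI_blend = 0.64 * 0.463253 + 0.36 * 1.84435 = 0.960448
visc_blend = exp(exp(0.960448)) - 0.8 = 12.84

12.84 cSt


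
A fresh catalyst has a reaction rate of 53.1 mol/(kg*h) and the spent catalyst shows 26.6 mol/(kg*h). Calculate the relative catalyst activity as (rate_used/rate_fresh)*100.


Activity (%) = (rate_used / rate_fresh) * 100
rate_used = 26.6, rate_fresh = 53.1
= (26.6 / 53.1) * 100
= 0.5009 * 100 = 50.09

50.09 %


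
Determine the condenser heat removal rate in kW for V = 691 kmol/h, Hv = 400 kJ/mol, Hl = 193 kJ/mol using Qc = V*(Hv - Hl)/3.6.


Qc = 691 * (400 - 193) / 3.6 = 691 * 207 / 3.6 = 39730

39730 kW


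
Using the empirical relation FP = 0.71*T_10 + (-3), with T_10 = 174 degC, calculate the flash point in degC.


FP = 0.71 * 174 + (-3) = 120.54

120.54 degC


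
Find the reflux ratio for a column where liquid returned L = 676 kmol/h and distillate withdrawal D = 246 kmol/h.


Reflux ratio definition: R = L / D (liquid returned / distillate withdrawn)
L = 676 kmol/h, D = 246 kmol/h
R = 676 / 246 = 2.748

2.748


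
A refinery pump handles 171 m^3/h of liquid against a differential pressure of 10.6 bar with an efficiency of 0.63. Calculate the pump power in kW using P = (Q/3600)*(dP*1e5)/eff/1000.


Q = 171 / 3600 = 0.0475 m^3/s
P = 0.0475 * (10.6 * 1e5) / 0.63 / 1000 = 79.92

79.92 kW


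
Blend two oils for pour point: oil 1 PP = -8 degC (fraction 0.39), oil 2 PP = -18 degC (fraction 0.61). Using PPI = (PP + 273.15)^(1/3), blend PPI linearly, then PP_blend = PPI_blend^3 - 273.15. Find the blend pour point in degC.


PPI_1 = (-8 + 273.15)^(1/3) = 6.42437
PPI_2 = (-18 + 273.15)^(1/3) = 6.342569
PPI_blend = 0.39 * 6.42437 + 0.61 * 6.342569 = 6.374471
PP_blend = 6.374471^3 - 273.15 = 259.0195 - 273.15 = -14.13

-14.13 degC


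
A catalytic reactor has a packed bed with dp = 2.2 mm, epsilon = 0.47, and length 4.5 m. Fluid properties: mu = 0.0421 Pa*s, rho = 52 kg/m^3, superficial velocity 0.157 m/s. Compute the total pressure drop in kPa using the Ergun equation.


dp = 2.2 mm = 0.0022 m
Viscous term = 150*0.0421*0.157*(1-0.47)^2 / (0.0022^2*0.47^3) = 554225
Inertial term = 1.75*52*0.157^2*(1-0.47) / (0.0022*0.47^3) = 5204.76
dP/L = 554225 + 5204.76 = 559430 Pa/m
dP = 559430 * 4.5 / 1000 = 2517 kPa

2517 kPa


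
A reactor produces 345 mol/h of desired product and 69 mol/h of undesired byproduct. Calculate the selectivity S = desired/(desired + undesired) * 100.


Selectivity = desired / (desired + undesired) * 100
Total products = 345 + 69 = 414 mol/h
S = 345 / 414 * 100
= 0.8333 * 100
= 83.33 %

83.33 %


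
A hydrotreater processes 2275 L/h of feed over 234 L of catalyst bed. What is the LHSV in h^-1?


LHSV = volumetric feed rate / catalyst volume
= 2275 L/h / 234 L
= 9.722 h^-1

9.722 h^-1


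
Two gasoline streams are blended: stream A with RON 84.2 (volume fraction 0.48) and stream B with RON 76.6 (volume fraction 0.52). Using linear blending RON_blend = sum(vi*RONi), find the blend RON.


Linear blending: RON_blend = sum(vi * RONi)
Contribution 1: 0.48 * 84.2 = 40.416
Contribution 2: 0.52 * 76.6 = 39.832
RON_blend = 40.416 + 39.832 = 80.248

80.248


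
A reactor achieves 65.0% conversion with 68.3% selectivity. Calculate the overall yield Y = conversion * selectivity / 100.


Overall yield = conversion (%) * selectivity (%) / 100
Conversion = 65.0%, Selectivity = 68.3%
Y = 65.0 * 68.3 / 100
= 44.395 %

44.395 %


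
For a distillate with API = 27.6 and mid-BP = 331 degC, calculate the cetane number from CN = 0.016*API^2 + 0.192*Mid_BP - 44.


CN = 0.016 * 27.6^2 + 0.192 * 331 - 44
CN = 12.18816 + 63.552 - 44 = 31.74016

31.74016


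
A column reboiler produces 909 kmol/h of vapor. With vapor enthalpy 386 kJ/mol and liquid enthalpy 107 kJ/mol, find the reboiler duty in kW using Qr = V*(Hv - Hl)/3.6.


Qr = 909 * (386 - 107) / 3.6 = 909 * 279 / 3.6 = 70450

70450 kW


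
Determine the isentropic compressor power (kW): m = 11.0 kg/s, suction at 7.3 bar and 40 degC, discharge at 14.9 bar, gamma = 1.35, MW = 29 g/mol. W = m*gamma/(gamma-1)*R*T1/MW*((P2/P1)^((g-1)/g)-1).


Isentropic work: W = m*(gamma/(gamma-1))*(R*T1/MW)*((P2/P1)^((gamma-1)/gamma) - 1)
T1 = 40 + 273.15 = 313.15 K
Pressure ratio = 14.9 / 7.3 = 2.0411
Exponent = (1.35 - 1)/1.35 = 0.259259
(P2/P1)^exp - 1 = 2.0411^0.259259 - 1 = 0.203192
W = 11.0 * 1.35 / 0.35 * 8.314 * 313.15 / 29 * 0.203192 = 774.0

774.0 kW


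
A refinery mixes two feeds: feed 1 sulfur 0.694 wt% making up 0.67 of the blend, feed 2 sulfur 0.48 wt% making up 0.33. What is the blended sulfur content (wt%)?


Linear sulfur blending: S_blend = x1*S1 + x2*S2
Contribution 1: 0.67 * 0.694 = 0.46498 wt%
Contribution 2: 0.33 * 0.48 = 0.1584 wt%
S_blend = 0.46498 + 0.1584 = 0.62338

0.62338 wt%


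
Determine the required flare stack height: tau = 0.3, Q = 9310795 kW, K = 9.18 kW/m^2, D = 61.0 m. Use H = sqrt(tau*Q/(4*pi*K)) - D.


tau*Q/(4*pi*K) = 0.3 * 9310795 / (4 * pi * 9.18) = 24213.4
sqrt(24213.4) = 155.607
H = 155.607 - 61.0 = 94.61

94.61 m


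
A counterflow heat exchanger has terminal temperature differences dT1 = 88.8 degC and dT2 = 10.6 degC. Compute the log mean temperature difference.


LMTD = (dT1 - dT2) / ln(dT1/dT2)
= (88.8 - 10.6) / ln(88.8 / 10.6) = 78.2 / 2.12553 = 36.79

36.79 degC


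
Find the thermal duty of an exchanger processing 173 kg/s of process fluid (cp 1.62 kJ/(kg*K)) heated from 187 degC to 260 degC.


Q = m_dot * cp * delta_T
delta_T = 260 - 187 = 73 K
Q = 173 * 1.62 * 73
= 280.26 * 73
= 20458.98 kW

20458.98 kW


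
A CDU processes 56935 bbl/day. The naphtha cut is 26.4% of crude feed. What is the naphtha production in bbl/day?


Crude throughput = 56935 bbl/day
Fraction yield = 26.4%
yield = throughput * fraction / 100
yield = 56935 * 26.4 / 100 = 15030.84

15030.84 bbl/day


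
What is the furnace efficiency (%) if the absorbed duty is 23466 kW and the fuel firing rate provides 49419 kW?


Furnace efficiency = Q_absorbed / Q_fuel * 100
= 23466 / 49419 * 100 = 47.48

47.48 %


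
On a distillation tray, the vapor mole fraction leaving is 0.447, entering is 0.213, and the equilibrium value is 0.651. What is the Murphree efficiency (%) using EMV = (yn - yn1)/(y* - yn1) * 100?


Murphree vapor efficiency: EMV = (y_n - y_(n-1)) / (y*_n - y_(n-1)) * 100
EMV = (0.447 - 0.213) / (0.651 - 0.213) * 100 = 0.234 / 0.438 * 100 = 53.42

53.42 %


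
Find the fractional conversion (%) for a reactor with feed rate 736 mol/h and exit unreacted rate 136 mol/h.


X = (F_in - F_out) / F_in * 100
Moles reacted = 736 - 136 = 600
X = 600 / 736 * 100
= 0.8152 * 100
= 81.52 %

81.52 %


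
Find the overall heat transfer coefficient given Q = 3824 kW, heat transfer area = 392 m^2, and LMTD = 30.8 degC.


From Q = U*A*LMTD, U = Q / (A * LMTD)
U = 3824 / (392 * 30.8) = 3824 / 12073.6 = 0.3167

0.3167 kW/(m^2*K)


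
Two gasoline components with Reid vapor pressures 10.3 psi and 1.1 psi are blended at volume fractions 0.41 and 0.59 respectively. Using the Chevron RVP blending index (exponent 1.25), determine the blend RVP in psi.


Chevron index: RVP_blend = (sum xi*RVPi^1.25)^(1/1.25)
RVP^1.25 terms: 0.41 * 10.3^1.25 + 0.59 * 1.1^1.25 = 8.23002
RVP_blend = 8.23002^(1/1.25) = 5.399

5.399 psi


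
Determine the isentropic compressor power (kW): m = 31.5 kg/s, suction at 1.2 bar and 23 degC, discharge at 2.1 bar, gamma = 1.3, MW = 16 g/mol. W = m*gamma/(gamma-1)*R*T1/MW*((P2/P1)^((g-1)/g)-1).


Isentropic work: W = m*(gamma/(gamma-1))*(R*T1/MW)*((P2/P1)^((gamma-1)/gamma) - 1)
T1 = 23 + 273.15 = 296.15 K
Pressure ratio = 2.1 / 1.2 = 1.75
Exponent = (1.3 - 1)/1.3 = 0.230769
(P2/P1)^exp - 1 = 1.75^0.230769 - 1 = 0.137852
W = 31.5 * 1.3 / 0.3 * 8.314 * 296.15 / 16 * 0.137852 = 2896

2896 kW


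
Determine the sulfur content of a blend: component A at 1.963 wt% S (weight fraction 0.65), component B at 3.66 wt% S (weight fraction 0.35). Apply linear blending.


Linear sulfur blending: S_blend = x1*S1 + x2*S2
Contribution 1: 0.65 * 1.963 = 1.27595 wt%
Contribution 2: 0.35 * 3.66 = 1.281 wt%
S_blend = 1.27595 + 1.281 = 2.55695

2.55695 wt%


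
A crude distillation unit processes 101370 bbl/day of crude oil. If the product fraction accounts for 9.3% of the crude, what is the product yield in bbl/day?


Crude throughput = 101370 bbl/day
Fraction yield = 9.3%
yield = throughput * fraction / 100
yield = 101370 * 9.3 / 100 = 9427.41

9427.41 bbl/day


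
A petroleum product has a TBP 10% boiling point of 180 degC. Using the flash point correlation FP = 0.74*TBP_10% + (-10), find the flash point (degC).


FP = 0.74 * 180 + (-10) = 123.2

123.2 degC


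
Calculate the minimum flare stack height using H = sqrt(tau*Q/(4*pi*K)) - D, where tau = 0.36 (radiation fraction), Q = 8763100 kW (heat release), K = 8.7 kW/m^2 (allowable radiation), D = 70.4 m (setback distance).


tau*Q/(4*pi*K) = 0.36 * 8763100 / (4 * pi * 8.7) = 28855.7
sqrt(28855.7) = 169.87
H = 169.87 - 70.4 = 99.47

99.47 m


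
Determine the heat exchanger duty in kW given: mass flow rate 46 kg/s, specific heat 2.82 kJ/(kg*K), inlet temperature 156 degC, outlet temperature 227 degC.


Q = m_dot * cp * delta_T
delta_T = 227 - 156 = 71 K
Q = 46 * 2.82 * 71
= 129.72 * 71
= 9210.12 kW

9210.12 kW


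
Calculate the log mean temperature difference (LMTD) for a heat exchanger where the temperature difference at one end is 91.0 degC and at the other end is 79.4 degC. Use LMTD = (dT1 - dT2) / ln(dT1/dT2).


LMTD = (dT1 - dT2) / ln(dT1/dT2)
= (91.0 - 79.4) / ln(91.0 / 79.4) = 11.6 / 0.136361 = 85.07

85.07 degC


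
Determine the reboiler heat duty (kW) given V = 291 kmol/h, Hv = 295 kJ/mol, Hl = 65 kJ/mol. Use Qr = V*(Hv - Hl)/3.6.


Qr = 291 * (295 - 65) / 3.6 = 291 * 230 / 3.6 = 18590

18590 kW


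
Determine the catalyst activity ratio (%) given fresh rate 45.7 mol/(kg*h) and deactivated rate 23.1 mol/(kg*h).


Activity (%) = (rate_used / rate_fresh) * 100
rate_used = 23.1, rate_fresh = 45.7
= (23.1 / 45.7) * 100
= 0.5055 * 100 = 50.55

50.55 %


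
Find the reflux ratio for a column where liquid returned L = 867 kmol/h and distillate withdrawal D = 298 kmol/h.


Reflux ratio definition: R = L / D (liquid returned / distillate withdrawn)
L = 867 kmol/h, D = 298 kmol/h
R = 867 / 298 = 2.909

2.909


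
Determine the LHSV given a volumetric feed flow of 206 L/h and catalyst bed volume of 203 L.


LHSV = volumetric feed rate / catalyst volume
= 206 L/h / 203 L
= 1.015 h^-1

1.015 h^-1


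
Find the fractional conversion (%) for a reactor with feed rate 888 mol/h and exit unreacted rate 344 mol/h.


X = (F_in - F_out) / F_in * 100
Moles reacted = 888 - 344 = 544
X = 544 / 888 * 100
= 0.6126 * 100
= 61.26 %

61.26 %


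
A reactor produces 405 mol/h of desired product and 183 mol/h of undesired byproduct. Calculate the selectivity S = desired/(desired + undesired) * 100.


Selectivity = desired / (desired + undesired) * 100
Total products = 405 + 183 = 588 mol/h
S = 405 / 588 * 100
= 0.6888 * 100
= 68.88 %

68.88 %


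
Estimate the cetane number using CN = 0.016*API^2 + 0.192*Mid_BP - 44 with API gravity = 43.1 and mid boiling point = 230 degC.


CN = 0.016 * 43.1^2 + 0.192 * 230 - 44
CN = 29.72176 + 44.16 - 44 = 29.88176

29.88176


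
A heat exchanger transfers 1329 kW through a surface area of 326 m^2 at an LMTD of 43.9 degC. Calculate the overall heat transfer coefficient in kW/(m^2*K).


From Q = U*A*LMTD, U = Q / (A * LMTD)
U = 1329 / (326 * 43.9) = 1329 / 14311.4 = 0.09286

0.09286 kW/(m^2*K)


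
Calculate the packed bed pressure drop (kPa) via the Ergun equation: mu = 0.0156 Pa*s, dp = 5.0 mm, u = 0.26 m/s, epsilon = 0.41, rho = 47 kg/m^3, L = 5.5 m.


dp = 5.0 mm = 0.005 m
Viscous term = 150*0.0156*0.26*(1-0.41)^2 / (0.005^2*0.41^3) = 122914
Inertial term = 1.75*47*0.26^2*(1-0.41) / (0.005*0.41^3) = 9519.48
dP/L = 122914 + 9519.48 = 132433 Pa/m
dP = 132433 * 5.5 / 1000 = 728.4 kPa

728.4 kPa


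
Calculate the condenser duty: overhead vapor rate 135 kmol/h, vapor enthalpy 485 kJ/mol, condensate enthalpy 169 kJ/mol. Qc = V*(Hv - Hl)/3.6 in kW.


Qc = 135 * (485 - 169) / 3.6 = 135 * 316 / 3.6 = 11850

11850 kW


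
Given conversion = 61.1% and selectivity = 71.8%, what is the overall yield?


Overall yield = conversion (%) * selectivity (%) / 100
Conversion = 61.1%, Selectivity = 71.8%
Y = 61.1 * 71.8 / 100
= 43.8698 %

43.8698 %


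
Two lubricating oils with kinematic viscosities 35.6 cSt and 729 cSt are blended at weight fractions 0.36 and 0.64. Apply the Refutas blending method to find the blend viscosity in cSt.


Refutas method: VBN_i = 14.534*ln(ln(visc_i + 0.8)) + 10.975, blended linearly by mass fraction; since VBN is linear in VBI_i = ln(ln(visc_i + 0.8)) and the fractions sum to 1, blend VBI directly: visc = exp(exp(VBI_blend)) - 0.8
VBI_1 = ln(ln(35.6 + 0.8)) = 1.27942
VBI_2 = ln(ln(729 + 0.8)) = 1.88597
VBI_blend = 0.36 * 1.27942 + 0.64 * 1.88597 = 1.66761
visc_blend = exp(exp(1.66761)) - 0.8 = 199.4

199.4 cSt


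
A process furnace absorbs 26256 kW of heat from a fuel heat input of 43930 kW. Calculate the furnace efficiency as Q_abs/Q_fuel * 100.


Furnace efficiency = Q_absorbed / Q_fuel * 100
= 26256 / 43930 * 100 = 59.77

59.77 %


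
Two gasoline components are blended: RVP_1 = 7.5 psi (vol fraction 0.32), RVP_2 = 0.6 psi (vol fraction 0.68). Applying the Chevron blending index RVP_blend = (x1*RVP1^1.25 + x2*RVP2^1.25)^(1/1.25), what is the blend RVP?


Chevron index: RVP_blend = (sum xi*RVPi^1.25)^(1/1.25)
RVP^1.25 terms: 0.32 * 7.5^1.25 + 0.68 * 0.6^1.25 = 4.33079
RVP_blend = 4.33079^(1/1.25) = 3.230

3.230 psi


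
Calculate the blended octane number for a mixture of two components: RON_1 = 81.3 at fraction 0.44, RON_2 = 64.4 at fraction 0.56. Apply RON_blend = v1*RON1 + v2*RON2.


Linear blending: RON_blend = sum(vi * RONi)
Contribution 1: 0.44 * 81.3 = 35.772
Contribution 2: 0.56 * 64.4 = 36.064
RON_blend = 35.772 + 36.064 = 71.836

71.836


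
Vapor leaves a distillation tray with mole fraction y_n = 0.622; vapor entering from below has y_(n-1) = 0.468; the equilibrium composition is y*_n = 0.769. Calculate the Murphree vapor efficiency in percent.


Murphree vapor efficiency: EMV = (y_n - y_(n-1)) / (y*_n - y_(n-1)) * 100
EMV = (0.622 - 0.468) / (0.769 - 0.468) * 100 = 0.154 / 0.301 * 100 = 51.16

51.16 %


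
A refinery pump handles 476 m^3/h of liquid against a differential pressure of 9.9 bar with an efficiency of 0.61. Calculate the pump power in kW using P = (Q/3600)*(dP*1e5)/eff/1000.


Q = 476 / 3600 = 0.132222 m^3/s
P = 0.132222 * (9.9 * 1e5) / 0.61 / 1000 = 214.6

214.6 kW


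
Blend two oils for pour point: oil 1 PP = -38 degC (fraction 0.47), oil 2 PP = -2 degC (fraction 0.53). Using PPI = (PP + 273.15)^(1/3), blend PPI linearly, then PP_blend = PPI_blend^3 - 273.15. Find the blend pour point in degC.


PPI_1 = (-38 + 273.15)^(1/3) = 6.172318
PPI_2 = (-2 + 273.15)^(1/3) = 6.472467
PPI_blend = 0.47 * 6.172318 + 0.53 * 6.472467 = 6.331397
PP_blend = 6.331397^3 - 273.15 = 253.8041 - 273.15 = -19.35

-19.35 degC


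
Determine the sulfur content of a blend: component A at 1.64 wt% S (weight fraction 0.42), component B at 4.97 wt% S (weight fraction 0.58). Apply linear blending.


Linear sulfur blending: S_blend = x1*S1 + x2*S2
Contribution 1: 0.42 * 1.64 = 0.6888 wt%
Contribution 2: 0.58 * 4.97 = 2.8826 wt%
S_blend = 0.6888 + 2.8826 = 3.5714

3.5714 wt%


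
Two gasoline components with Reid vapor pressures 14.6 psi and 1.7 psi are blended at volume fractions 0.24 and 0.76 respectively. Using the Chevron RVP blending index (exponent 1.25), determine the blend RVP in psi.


Chevron index: RVP_blend = (sum xi*RVPi^1.25)^(1/1.25)
RVP^1.25 terms: 0.24 * 14.6^1.25 + 0.76 * 1.7^1.25 = 8.32468
RVP_blend = 8.32468^(1/1.25) = 5.449

5.449 psi


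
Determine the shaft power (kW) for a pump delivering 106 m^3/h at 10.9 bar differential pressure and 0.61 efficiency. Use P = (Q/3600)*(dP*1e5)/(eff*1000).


Q = 106 / 3600 = 0.0294444 m^3/s
P = 0.0294444 * (10.9 * 1e5) / 0.61 / 1000 = 52.61

52.61 kW


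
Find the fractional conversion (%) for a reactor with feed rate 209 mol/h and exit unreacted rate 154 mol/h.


X = (F_in - F_out) / F_in * 100
Moles reacted = 209 - 154 = 55
X = 55 / 209 * 100
= 0.2632 * 100
= 26.32 %

26.32 %


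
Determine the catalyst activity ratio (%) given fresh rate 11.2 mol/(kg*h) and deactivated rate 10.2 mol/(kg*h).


Activity (%) = (rate_used / rate_fresh) * 100
rate_used = 10.2, rate_fresh = 11.2
= (10.2 / 11.2) * 100
= 0.9107 * 100 = 91.07

91.07 %


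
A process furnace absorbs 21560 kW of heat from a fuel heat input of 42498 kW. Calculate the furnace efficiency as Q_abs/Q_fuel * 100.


Furnace efficiency = Q_absorbed / Q_fuel * 100
= 21560 / 42498 * 100 = 50.73

50.73 %


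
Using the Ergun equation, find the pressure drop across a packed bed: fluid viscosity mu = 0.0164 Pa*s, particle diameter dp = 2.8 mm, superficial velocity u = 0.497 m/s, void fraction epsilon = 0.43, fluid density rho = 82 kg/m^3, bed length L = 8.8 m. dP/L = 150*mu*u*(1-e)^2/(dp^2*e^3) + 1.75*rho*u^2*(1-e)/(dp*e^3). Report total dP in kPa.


dp = 2.8 mm = 0.0028 m
Viscous term = 150*0.0164*0.497*(1-0.43)^2 / (0.0028^2*0.43^3) = 637265
Inertial term = 1.75*82*0.497^2*(1-0.43) / (0.0028*0.43^3) = 90756.2
dP/L = 637265 + 90756.2 = 728021 Pa/m
dP = 728021 * 8.8 / 1000 = 6407 kPa

6407 kPa


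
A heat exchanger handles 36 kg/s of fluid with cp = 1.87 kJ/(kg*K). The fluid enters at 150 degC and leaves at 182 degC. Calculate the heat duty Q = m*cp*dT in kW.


Q = m_dot * cp * delta_T
delta_T = 182 - 150 = 32 K
Q = 36 * 1.87 * 32
= 67.32 * 32
= 2154.24 kW

2154.24 kW


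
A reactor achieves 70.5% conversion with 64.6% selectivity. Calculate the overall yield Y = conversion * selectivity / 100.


Overall yield = conversion (%) * selectivity (%) / 100
Conversion = 70.5%, Selectivity = 64.6%
Y = 70.5 * 64.6 / 100
= 45.543 %

45.543 %


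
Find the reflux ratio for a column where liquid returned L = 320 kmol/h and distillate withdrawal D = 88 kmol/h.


Reflux ratio definition: R = L / D (liquid returned / distillate withdrawn)
L = 320 kmol/h, D = 88 kmol/h
R = 320 / 88 = 3.636

3.636


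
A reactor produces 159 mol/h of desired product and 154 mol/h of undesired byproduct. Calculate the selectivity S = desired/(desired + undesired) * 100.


Selectivity = desired / (desired + undesired) * 100
Total products = 159 + 154 = 313 mol/h
S = 159 / 313 * 100
= 0.5080 * 100
= 50.80 %

50.80 %


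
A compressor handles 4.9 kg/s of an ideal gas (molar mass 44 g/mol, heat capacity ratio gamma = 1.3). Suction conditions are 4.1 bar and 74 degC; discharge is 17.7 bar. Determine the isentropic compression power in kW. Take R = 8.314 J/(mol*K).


Isentropic work: W = m*(gamma/(gamma-1))*(R*T1/MW)*((P2/P1)^((gamma-1)/gamma) - 1)
T1 = 74 + 273.15 = 347.15 K
Pressure ratio = 17.7 / 4.1 = 4.31707
Exponent = (1.3 - 1)/1.3 = 0.230769
(P2/P1)^exp - 1 = 4.31707^0.230769 - 1 = 0.401464
W = 4.9 * 1.3 / 0.3 * 8.314 * 347.15 / 44 * 0.401464 = 559.2

559.2 kW


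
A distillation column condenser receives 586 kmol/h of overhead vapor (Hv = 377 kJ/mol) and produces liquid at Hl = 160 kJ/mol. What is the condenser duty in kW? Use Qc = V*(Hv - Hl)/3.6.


Qc = 586 * (377 - 160) / 3.6 = 586 * 217 / 3.6 = 35320

35320 kW


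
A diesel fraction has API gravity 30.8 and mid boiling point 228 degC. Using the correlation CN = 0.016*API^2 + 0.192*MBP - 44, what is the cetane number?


CN = 0.016 * 30.8^2 + 0.192 * 228 - 44
CN = 15.17824 + 43.776 - 44 = 14.95424

14.95424


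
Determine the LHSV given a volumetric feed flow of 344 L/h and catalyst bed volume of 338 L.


LHSV = volumetric feed rate / catalyst volume
= 344 L/h / 338 L
= 1.018 h^-1

1.018 h^-1


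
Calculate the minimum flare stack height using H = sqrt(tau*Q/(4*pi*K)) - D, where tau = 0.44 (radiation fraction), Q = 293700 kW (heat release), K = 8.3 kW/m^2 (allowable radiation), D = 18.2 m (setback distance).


tau*Q/(4*pi*K) = 0.44 * 293700 / (4 * pi * 8.3) = 1238.99
sqrt(1238.99) = 35.1993
H = 35.1993 - 18.2 = 17.00

17.00 m


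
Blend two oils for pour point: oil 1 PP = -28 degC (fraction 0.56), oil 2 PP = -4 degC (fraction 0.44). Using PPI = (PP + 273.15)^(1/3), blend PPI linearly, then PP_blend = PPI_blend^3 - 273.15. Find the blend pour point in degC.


PPI_1 = (-28 + 273.15)^(1/3) = 6.258601
PPI_2 = (-4 + 273.15)^(1/3) = 6.456514
PPI_blend = 0.56 * 6.258601 + 0.44 * 6.456514 = 6.345683
PP_blend = 6.345683^3 - 273.15 = 255.526 - 273.15 = -17.62

-17.62 degC


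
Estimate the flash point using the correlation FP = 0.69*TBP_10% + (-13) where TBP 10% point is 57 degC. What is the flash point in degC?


FP = 0.69 * 57 + (-13) = 26.33

26.33 degC


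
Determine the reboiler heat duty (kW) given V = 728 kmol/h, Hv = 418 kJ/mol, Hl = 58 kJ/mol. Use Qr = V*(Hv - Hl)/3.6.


Qr = 728 * (418 - 58) / 3.6 = 728 * 360 / 3.6 = 72800

72800 kW


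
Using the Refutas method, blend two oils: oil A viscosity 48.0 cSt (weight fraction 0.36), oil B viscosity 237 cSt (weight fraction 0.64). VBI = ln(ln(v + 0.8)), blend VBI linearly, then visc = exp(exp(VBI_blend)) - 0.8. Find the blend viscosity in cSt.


Refutas method: VBN_i = 14.534*ln(ln(visc_i + 0.8)) + 10.975, blended linearly by mass fraction; since VBN is linear in VBI_i = ln(ln(visc_i + 0.8)) and the fractions sum to 1, blend VBI directly: visc = exp(exp(VBI_blend)) - 0.8
VBI_1 = ln(ln(48.0 + 0.8)) = 1.35783
VBI_2 = ln(ln(237 + 0.8)) = 1.69954
VBI_blend = 0.36 * 1.35783 + 0.64 * 1.69954 = 1.57652
visc_blend = exp(exp(1.57652)) - 0.8 = 125.4

125.4 cSt


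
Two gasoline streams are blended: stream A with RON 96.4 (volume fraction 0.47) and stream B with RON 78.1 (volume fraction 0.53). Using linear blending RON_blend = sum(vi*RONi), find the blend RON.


Linear blending: RON_blend = sum(vi * RONi)
Contribution 1: 0.47 * 96.4 = 45.308
Contribution 2: 0.53 * 78.1 = 41.393
RON_blend = 45.308 + 41.393 = 86.701

86.701


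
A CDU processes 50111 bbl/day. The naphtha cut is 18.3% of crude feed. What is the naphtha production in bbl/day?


Crude throughput = 50111 bbl/day
Fraction yield = 18.3%
yield = throughput * fraction / 100
yield = 50111 * 18.3 / 100 = 9170.313

9170.313 bbl/day


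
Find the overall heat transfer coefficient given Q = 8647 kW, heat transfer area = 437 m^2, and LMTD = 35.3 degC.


From Q = U*A*LMTD, U = Q / (A * LMTD)
U = 8647 / (437 * 35.3) = 8647 / 15426.1 = 0.5605

0.5605 kW/(m^2*K)


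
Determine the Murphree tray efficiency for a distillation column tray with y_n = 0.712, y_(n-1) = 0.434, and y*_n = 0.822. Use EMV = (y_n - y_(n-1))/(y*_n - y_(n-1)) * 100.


Murphree vapor efficiency: EMV = (y_n - y_(n-1)) / (y*_n - y_(n-1)) * 100
EMV = (0.712 - 0.434) / (0.822 - 0.434) * 100 = 0.278 / 0.388 * 100 = 71.65

71.65 %


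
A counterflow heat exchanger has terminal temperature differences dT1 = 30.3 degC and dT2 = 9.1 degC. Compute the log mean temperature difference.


LMTD = (dT1 - dT2) / ln(dT1/dT2)
= (30.3 - 9.1) / ln(30.3 / 9.1) = 21.2 / 1.20287 = 17.62

17.62 degC


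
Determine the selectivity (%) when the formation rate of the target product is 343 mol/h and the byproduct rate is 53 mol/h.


Selectivity = desired / (desired + undesired) * 100
Total products = 343 + 53 = 396 mol/h
S = 343 / 396 * 100
= 0.8662 * 100
= 86.62 %

86.62 %


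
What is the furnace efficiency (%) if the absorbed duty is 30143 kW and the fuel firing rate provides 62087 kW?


Furnace efficiency = Q_absorbed / Q_fuel * 100
= 30143 / 62087 * 100 = 48.55

48.55 %


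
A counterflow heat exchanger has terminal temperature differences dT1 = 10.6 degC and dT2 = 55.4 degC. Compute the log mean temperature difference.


LMTD = (dT1 - dT2) / ln(dT1/dT2)
= (10.6 - 55.4) / ln(10.6 / 55.4) = -44.8 / -1.65373 = 27.09

27.09 degC


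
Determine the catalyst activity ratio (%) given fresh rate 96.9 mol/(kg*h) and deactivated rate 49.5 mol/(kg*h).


Activity (%) = (rate_used / rate_fresh) * 100
rate_used = 49.5, rate_fresh = 96.9
= (49.5 / 96.9) * 100
= 0.5108 * 100 = 51.08

51.08 %


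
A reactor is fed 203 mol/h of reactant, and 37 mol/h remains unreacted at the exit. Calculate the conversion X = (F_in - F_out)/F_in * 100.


X = (F_in - F_out) / F_in * 100
Moles reacted = 203 - 37 = 166
X = 166 / 203 * 100
= 0.8177 * 100
= 81.77 %

81.77 %


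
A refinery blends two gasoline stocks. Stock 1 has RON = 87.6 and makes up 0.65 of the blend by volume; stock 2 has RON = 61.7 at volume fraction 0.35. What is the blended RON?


Linear blending: RON_blend = sum(vi * RONi)
Contribution 1: 0.65 * 87.6 = 56.94
Contribution 2: 0.35 * 61.7 = 21.595
RON_blend = 56.94 + 21.595 = 78.535

78.535


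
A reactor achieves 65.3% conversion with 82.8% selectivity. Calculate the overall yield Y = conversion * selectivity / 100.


Overall yield = conversion (%) * selectivity (%) / 100
Conversion = 65.3%, Selectivity = 82.8%
Y = 65.3 * 82.8 / 100
= 54.0684 %

54.0684 %


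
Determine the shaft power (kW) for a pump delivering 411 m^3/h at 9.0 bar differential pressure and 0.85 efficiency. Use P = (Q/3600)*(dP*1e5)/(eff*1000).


Q = 411 / 3600 = 0.114167 m^3/s
P = 0.114167 * (9.0 * 1e5) / 0.85 / 1000 = 120.9

120.9 kW


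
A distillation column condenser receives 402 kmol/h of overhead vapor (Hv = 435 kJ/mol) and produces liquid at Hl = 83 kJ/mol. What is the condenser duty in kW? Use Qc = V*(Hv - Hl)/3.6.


Qc = 402 * (435 - 83) / 3.6 = 402 * 352 / 3.6 = 39310

39310 kW


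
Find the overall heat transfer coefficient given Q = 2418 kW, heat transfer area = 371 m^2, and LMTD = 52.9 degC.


From Q = U*A*LMTD, U = Q / (A * LMTD)
U = 2418 / (371 * 52.9) = 2418 / 19625.9 = 0.1232

0.1232 kW/(m^2*K)


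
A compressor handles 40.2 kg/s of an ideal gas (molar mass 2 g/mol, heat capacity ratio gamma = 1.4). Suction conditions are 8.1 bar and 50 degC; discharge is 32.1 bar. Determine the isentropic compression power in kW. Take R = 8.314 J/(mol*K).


Isentropic work: W = m*(gamma/(gamma-1))*(R*T1/MW)*((P2/P1)^((gamma-1)/gamma) - 1)
T1 = 50 + 273.15 = 323.15 K
Pressure ratio = 32.1 / 8.1 = 3.96296
Exponent = (1.4 - 1)/1.4 = 0.285714
(P2/P1)^exp - 1 = 3.96296^0.285714 - 1 = 0.482049
W = 40.2 * 1.4 / 0.4 * 8.314 * 323.15 / 2 * 0.482049 = 91110

91110 kW


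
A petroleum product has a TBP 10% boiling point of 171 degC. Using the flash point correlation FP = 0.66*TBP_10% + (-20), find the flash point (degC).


FP = 0.66 * 171 + (-20) = 92.86

92.86 degC


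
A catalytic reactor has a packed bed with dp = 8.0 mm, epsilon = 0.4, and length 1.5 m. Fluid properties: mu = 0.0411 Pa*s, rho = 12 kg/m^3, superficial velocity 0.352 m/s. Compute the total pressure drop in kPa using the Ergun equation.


dp = 8.0 mm = 0.008 m
Viscous term = 150*0.0411*0.352*(1-0.4)^2 / (0.008^2*0.4^3) = 190730
Inertial term = 1.75*12*0.352^2*(1-0.4) / (0.008*0.4^3) = 3049.2
dP/L = 190730 + 3049.2 = 193779 Pa/m
dP = 193779 * 1.5 / 1000 = 290.7 kPa

290.7 kPa


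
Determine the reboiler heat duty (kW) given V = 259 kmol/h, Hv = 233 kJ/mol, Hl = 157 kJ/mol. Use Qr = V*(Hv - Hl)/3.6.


Qr = 259 * (233 - 157) / 3.6 = 259 * 76 / 3.6 = 5468

5468 kW


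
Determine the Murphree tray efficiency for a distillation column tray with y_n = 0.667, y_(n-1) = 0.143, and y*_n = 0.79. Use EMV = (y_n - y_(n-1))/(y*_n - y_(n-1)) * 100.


Murphree vapor efficiency: EMV = (y_n - y_(n-1)) / (y*_n - y_(n-1)) * 100
EMV = (0.667 - 0.143) / (0.79 - 0.143) * 100 = 0.524 / 0.647 * 100 = 80.99

80.99 %


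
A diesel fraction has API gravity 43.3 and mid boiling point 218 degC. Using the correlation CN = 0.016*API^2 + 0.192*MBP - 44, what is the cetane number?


CN = 0.016 * 43.3^2 + 0.192 * 218 - 44
CN = 29.99824 + 41.856 - 44 = 27.85424

27.85424


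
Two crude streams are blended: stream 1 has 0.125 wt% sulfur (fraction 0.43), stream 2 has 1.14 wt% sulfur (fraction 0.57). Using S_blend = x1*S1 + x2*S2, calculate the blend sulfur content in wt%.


Linear sulfur blending: S_blend = x1*S1 + x2*S2
Contribution 1: 0.43 * 0.125 = 0.05375 wt%
Contribution 2: 0.57 * 1.14 = 0.6498 wt%
S_blend = 0.05375 + 0.6498 = 0.70355

0.70355 wt%


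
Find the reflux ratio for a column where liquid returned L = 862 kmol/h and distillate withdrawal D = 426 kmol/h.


Reflux ratio definition: R = L / D (liquid returned / distillate withdrawn)
L = 862 kmol/h, D = 426 kmol/h
R = 862 / 426 = 2.023

2.023


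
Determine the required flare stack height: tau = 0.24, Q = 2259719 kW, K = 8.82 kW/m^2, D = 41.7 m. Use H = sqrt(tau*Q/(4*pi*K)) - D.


tau*Q/(4*pi*K) = 0.24 * 2259719 / (4 * pi * 8.82) = 4893.14
sqrt(4893.14) = 69.951
H = 69.951 - 41.7 = 28.25

28.25 m


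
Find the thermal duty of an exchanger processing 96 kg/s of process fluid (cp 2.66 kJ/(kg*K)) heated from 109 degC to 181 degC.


Q = m_dot * cp * delta_T
delta_T = 181 - 109 = 72 K
Q = 96 * 2.66 * 72
= 255.36 * 72
= 18385.92 kW

18385.92 kW


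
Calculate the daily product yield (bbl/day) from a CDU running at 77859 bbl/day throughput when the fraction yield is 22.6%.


Crude throughput = 77859 bbl/day
Fraction yield = 22.6%
yield = throughput * fraction / 100
yield = 77859 * 22.6 / 100 = 17596.134

17596.134 bbl/day


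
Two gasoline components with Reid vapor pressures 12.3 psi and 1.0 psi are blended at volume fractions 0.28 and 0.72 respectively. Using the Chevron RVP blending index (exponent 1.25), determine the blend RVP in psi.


Chevron index: RVP_blend = (sum xi*RVPi^1.25)^(1/1.25)
RVP^1.25 terms: 0.28 * 12.3^1.25 + 0.72 * 1.0^1.25 = 7.1697
RVP_blend = 7.1697^(1/1.25) = 4.835

4.835 psi
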